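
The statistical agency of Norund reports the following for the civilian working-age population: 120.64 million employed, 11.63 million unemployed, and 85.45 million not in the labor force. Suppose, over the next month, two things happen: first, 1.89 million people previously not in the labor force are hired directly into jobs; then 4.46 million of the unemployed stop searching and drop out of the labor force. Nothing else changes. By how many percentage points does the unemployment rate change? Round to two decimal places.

The unemployment rate changes by −3.26 percentage points.

Initially, labor force = 120.64 + 11.63 = 132.27 million, so u = 11.63/132.27 = 8.79%.
After the first change, employed and labor force both rise by 1.89; unemployed unchanged → E = 122.53, U = 11.63, labor force = 134.16 million.
After the second change, unemployed and labor force both fall by 4.46 → E = 122.53, U = 7.17, labor force = 129.70 million.
New unemployment rate = 7.17 / 129.70 = 5.53%.
Change = 5.53% − 8.79% = −3.26 percentage points.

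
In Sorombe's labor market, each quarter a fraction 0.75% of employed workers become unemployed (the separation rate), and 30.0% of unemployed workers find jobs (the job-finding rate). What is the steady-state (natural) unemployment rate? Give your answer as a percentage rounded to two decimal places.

At steady state the flows balance: s·E = f·U, so U/(E+U) = s/(s+f).
u* = 0.75 / (0.75 + 30.0) = 0.75 / 30.75 = 2.44%.

Steady-state unemployment rate ≈ 2.44%.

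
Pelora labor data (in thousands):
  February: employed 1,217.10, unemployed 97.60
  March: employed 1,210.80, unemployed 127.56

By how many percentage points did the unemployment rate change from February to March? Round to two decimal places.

The unemployment rate changed by +2.11 percentage points.

February: labor force = 1,217.10 + 97.60 = 1,314.70; u = 97.60/1,314.70 = 7.42%.
March: labor force = 1,210.80 + 127.56 = 1,338.36; u = 127.56/1,338.36 = 9.53%.
Change = 9.53% − 7.42% = +2.11 pp.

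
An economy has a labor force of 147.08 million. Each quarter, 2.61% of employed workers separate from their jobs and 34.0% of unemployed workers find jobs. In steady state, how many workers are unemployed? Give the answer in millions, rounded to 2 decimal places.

Steady-state unemployment rate u* = s/(s+f) = 2.61/(2.61+34.0) = 0.071292.
Unemployed = u* × labor force = 0.071292 × 147.08 ≈ 10.49 million.

About 10.49 million are unemployed in steady state.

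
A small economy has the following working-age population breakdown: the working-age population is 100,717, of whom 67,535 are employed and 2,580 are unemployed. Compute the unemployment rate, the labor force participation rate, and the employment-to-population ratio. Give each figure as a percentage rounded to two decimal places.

Labor force = employed + unemployed = 67,535 + 2,580 = 70,115.
Unemployment rate = 2,580 / 70,115 = 3.68%.
Labor force participation rate = 70,115 / 100,717 = 69.62%.
Employment-population ratio = 67,535 / 100,717 = 67.05%.

Unemployment rate ≈ 3.68%; labor force participation rate ≈ 69.62%; employment-population ratio ≈ 67.05%.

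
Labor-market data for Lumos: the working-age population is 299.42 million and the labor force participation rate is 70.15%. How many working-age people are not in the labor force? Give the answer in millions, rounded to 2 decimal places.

Share not in the labor force = 1 − 0.7015 = 0.2985.
Not in labor force = 0.2985 × 299.42 ≈ 89.38 million.

About 89.38 million are not in the labor force.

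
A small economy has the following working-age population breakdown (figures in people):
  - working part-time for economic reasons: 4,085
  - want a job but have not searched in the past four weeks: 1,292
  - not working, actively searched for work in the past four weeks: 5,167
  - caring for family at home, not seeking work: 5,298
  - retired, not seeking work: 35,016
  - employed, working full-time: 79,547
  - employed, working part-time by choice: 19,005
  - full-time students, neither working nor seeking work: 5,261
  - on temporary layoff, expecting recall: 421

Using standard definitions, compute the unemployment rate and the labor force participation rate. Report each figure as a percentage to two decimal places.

Unemployment rate ≈ 5.16%; labor force participation rate ≈ 69.78%.

Employed = 4,085 + 79,547 + 19,005 = 102,637 (anyone who worked, including part-time for economic reasons, counts as employed).
Unemployed = 5,167 + 421 = 5,588 (jobless and actively searching, or on temporary layoff).
Labor force = 102,637 + 5,588 = 108,225.
Not in labor force = 1,292 + 5,298 + 35,016 + 5,261 = 46,867 (those not working and not actively searching are outside the labor force — including those who want a job but have given up searching).
Civilian working-age population = 108,225 + 46,867 = 155,092.
Unemployment rate = 5,588 / 108,225 = 5.16%.
Labor force participation rate = 108,225 / 155,092 = 69.78%.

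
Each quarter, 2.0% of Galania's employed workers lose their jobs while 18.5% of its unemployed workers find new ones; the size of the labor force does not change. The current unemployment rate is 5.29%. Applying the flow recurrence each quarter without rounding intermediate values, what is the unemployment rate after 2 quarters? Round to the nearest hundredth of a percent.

With a fixed labor force, u_{t+1} = u_t + s·(1−u_t) − f·u_t = u_t·(1−s−f) + s.
Here 1−s−f = 0.795 and s = 0.020.
u_1 = 0.052900 × 0.795 + 0.020 = 0.062055.
u_2 = 0.062055 × 0.795 + 0.020 = 0.069334.

Unemployment rate after two quarters ≈ 6.93%.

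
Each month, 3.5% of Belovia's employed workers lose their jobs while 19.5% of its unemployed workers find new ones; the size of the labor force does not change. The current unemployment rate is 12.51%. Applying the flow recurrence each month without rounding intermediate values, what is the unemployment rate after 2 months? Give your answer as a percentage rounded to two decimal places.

With a fixed labor force, u_{t+1} = u_t + s·(1−u_t) − f·u_t = u_t·(1−s−f) + s.
Here 1−s−f = 0.770 and s = 0.035.
u_1 = 0.125100 × 0.770 + 0.035 = 0.131327.
u_2 = 0.131327 × 0.770 + 0.035 = 0.136122.

Unemployment rate after two months ≈ 13.61%.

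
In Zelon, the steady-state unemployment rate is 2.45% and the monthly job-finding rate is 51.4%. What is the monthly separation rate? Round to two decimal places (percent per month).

From u* = s/(s+f): s = u·f/(1−u).
s = 0.0245 × 51.4 / (1 − 0.0245) = 1.2593 / 0.9755 ≈ 1.29% per month.

Separation rate ≈ 1.29% per month.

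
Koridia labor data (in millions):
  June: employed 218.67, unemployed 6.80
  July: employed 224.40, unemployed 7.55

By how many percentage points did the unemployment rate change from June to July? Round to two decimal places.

The unemployment rate changed by +0.24 percentage points.

June: labor force = 218.67 + 6.80 = 225.47; u = 6.80/225.47 = 3.02%.
July: labor force = 224.40 + 7.55 = 231.95; u = 7.55/231.95 = 3.26%.
Change = 3.26% − 3.02% = +0.24 pp.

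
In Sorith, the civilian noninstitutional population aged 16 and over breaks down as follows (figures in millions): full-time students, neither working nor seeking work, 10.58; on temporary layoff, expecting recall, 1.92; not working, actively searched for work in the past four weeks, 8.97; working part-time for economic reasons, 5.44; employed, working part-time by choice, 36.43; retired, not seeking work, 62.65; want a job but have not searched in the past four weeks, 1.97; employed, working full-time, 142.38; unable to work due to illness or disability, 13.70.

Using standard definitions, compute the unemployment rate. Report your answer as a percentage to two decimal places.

Unemployment rate ≈ 5.58%.

Employed = 5.44 + 36.43 + 142.38 = 184.25 million (anyone who worked, including part-time for economic reasons, counts as employed).
Unemployed = 1.92 + 8.97 = 10.89 million (jobless and actively searching, or on temporary layoff).
Labor force = 184.25 + 10.89 = 195.14 million.
Unemployment rate = 10.89 / 195.14 = 5.58%.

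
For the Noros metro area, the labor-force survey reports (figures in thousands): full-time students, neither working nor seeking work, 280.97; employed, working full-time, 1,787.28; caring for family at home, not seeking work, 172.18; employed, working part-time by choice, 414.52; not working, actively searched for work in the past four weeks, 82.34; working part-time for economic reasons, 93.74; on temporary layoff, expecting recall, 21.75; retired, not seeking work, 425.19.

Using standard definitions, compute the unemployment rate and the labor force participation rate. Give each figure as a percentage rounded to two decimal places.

Unemployment rate ≈ 4.34%; labor force participation rate ≈ 73.20%.

Employed = 1,787.28 + 414.52 + 93.74 = 2,295.54 thousand (anyone who worked, including part-time for economic reasons, counts as employed).
Unemployed = 82.34 + 21.75 = 104.09 thousand (jobless and actively searching, or on temporary layoff).
Labor force = 2,295.54 + 104.09 = 2,399.63 thousand.
Not in labor force = 280.97 + 172.18 + 425.19 = 878.34 thousand (those not working and not actively searching are outside the labor force).
Civilian working-age population = 2,399.63 + 878.34 = 3,277.97 thousand.
Unemployment rate = 104.09 / 2,399.63 = 4.34%.
Labor force participation rate = 2,399.63 / 3,277.97 = 73.20%.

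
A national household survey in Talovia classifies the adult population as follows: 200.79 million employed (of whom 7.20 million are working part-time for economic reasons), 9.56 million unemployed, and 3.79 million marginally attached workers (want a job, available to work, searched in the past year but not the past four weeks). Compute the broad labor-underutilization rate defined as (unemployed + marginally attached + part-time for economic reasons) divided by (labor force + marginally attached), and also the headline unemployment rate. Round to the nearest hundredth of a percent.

Broad underutilization rate ≈ 9.60%; headline unemployment rate ≈ 4.54%.

Labor force = 200.79 + 9.56 = 210.35 million.
Numerator = 9.56 + 3.79 + 7.20 = 20.55 million.
Denominator = 210.35 + 3.79 = 214.14 million.
Broad rate = 20.55 / 214.14 = 9.60%.
Headline unemployment rate = 9.56 / 210.35 = 4.54%.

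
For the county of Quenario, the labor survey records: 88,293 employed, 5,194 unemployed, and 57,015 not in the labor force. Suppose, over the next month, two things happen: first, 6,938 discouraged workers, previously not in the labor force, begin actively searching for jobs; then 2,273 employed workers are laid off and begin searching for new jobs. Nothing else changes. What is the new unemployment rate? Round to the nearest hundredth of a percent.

New unemployment rate ≈ 14.34%.

Initially, labor force = 88,293 + 5,194 = 93,487, so u = 5,194/93,487 = 5.56%.
After the first change, unemployed and labor force both rise by 6,938 → E = 88,293, U = 12,132, labor force = 100,425.
After the second change, employed falls and unemployed rises by 2,273; labor force unchanged → E = 86,020, U = 14,405, labor force = 100,425.
New unemployment rate = 14,405 / 100,425 = 14.34%.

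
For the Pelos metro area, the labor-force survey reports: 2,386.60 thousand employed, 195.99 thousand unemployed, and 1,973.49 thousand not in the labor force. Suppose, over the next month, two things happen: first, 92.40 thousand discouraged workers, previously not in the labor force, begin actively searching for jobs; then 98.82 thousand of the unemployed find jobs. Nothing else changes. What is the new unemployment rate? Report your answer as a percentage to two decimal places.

Initially, labor force = 2,386.60 + 195.99 = 2,582.59 thousand, so u = 195.99/2,582.59 = 7.59%.
After the first change, unemployed and labor force both rise by 92.40 → E = 2,386.60, U = 288.39, labor force = 2,674.99 thousand.
After the second change, unemployed falls and employed rises by 98.82; labor force unchanged → E = 2,485.42, U = 189.57, labor force = 2,674.99 thousand.
New unemployment rate = 189.57 / 2,674.99 = 7.09%.

New unemployment rate ≈ 7.09%.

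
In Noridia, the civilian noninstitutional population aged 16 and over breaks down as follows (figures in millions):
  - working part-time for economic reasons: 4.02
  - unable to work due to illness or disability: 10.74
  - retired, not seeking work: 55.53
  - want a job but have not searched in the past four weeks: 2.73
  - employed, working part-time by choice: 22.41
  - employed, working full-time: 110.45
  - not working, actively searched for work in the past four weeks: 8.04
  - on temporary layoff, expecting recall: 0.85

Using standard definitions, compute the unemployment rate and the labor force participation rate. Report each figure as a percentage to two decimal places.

Employed = 4.02 + 22.41 + 110.45 = 136.88 million (anyone who worked, including part-time for economic reasons, counts as employed).
Unemployed = 8.04 + 0.85 = 8.89 million (jobless and actively searching, or on temporary layoff).
Labor force = 136.88 + 8.89 = 145.77 million.
Not in labor force = 10.74 + 55.53 + 2.73 = 69.00 million (those not working and not actively searching are outside the labor force — including those who want a job but have given up searching).
Civilian working-age population = 145.77 + 69.00 = 214.77 million.
Unemployment rate = 8.89 / 145.77 = 6.10%.
Labor force participation rate = 145.77 / 214.77 = 67.87%.

Unemployment rate ≈ 6.10%; labor force participation rate ≈ 67.87%.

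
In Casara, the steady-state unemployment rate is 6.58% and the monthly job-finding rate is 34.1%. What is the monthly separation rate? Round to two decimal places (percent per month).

Separation rate ≈ 2.40% per month.

From u* = s/(s+f): s = u·f/(1−u).
s = 0.0658 × 34.1 / (1 − 0.0658) = 2.2438 / 0.9342 ≈ 2.40% per month.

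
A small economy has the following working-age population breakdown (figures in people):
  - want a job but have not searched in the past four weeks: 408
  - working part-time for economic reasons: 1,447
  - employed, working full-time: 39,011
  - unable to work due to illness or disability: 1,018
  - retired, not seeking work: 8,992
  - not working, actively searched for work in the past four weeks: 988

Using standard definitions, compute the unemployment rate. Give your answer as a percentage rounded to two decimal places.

Employed = 1,447 + 39,011 = 40,458 (anyone who worked, including part-time for economic reasons, counts as employed).
Unemployed = 988.
Labor force = 40,458 + 988 = 41,446.
Unemployment rate = 988 / 41,446 = 2.38%.

Unemployment rate ≈ 2.38%.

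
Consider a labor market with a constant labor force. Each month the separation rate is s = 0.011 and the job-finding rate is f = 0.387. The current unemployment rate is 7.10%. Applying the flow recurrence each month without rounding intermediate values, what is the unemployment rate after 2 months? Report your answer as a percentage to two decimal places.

With a fixed labor force, u_{t+1} = u_t + s·(1−u_t) − f·u_t = u_t·(1−s−f) + s.
Here 1−s−f = 0.602 and s = 0.011.
u_1 = 0.071000 × 0.602 + 0.011 = 0.053742.
u_2 = 0.053742 × 0.602 + 0.011 = 0.043353.

Unemployment rate after two months ≈ 4.34%.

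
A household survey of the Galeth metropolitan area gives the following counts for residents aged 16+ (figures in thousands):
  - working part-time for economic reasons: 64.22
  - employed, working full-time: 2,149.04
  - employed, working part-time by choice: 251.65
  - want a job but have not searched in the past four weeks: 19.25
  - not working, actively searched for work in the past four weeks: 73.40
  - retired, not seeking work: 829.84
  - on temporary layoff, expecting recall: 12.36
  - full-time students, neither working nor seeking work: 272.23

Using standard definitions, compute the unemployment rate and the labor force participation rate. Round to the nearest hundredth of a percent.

Employed = 64.22 + 2,149.04 + 251.65 = 2,464.91 thousand (anyone who worked, including part-time for economic reasons, counts as employed).
Unemployed = 73.40 + 12.36 = 85.76 thousand (jobless and actively searching, or on temporary layoff).
Labor force = 2,464.91 + 85.76 = 2,550.67 thousand.
Not in labor force = 19.25 + 829.84 + 272.23 = 1,121.32 thousand (those not working and not actively searching are outside the labor force — including those who want a job but have given up searching).
Civilian working-age population = 2,550.67 + 1,121.32 = 3,671.99 thousand.
Unemployment rate = 85.76 / 2,550.67 = 3.36%.
Labor force participation rate = 2,550.67 / 3,671.99 = 69.46%.

Unemployment rate ≈ 3.36%; labor force participation rate ≈ 69.46%.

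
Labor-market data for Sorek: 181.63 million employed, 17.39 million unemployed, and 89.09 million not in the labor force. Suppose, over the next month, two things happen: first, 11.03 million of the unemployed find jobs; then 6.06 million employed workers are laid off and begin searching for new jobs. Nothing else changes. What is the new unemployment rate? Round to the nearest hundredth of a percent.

Initially, labor force = 181.63 + 17.39 = 199.02 million, so u = 17.39/199.02 = 8.74%.
After the first change, unemployed falls and employed rises by 11.03; labor force unchanged → E = 192.66, U = 6.36, labor force = 199.02 million.
After the second change, employed falls and unemployed rises by 6.06; labor force unchanged → E = 186.60, U = 12.42, labor force = 199.02 million.
New unemployment rate = 12.42 / 199.02 = 6.24%.

New unemployment rate ≈ 6.24%.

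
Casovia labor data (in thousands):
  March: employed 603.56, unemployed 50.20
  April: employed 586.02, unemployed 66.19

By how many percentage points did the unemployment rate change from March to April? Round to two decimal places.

The unemployment rate changed by +2.47 percentage points.

March: labor force = 603.56 + 50.20 = 653.76; u = 50.20/653.76 = 7.68%.
April: labor force = 586.02 + 66.19 = 652.21; u = 66.19/652.21 = 10.15%.
Change = 10.15% − 7.68% = +2.47 pp.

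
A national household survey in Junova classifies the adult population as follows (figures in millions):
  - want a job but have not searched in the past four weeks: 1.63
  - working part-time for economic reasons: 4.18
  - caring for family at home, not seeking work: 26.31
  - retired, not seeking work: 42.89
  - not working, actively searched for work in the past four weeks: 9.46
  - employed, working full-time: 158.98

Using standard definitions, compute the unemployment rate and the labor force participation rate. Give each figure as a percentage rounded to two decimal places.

Unemployment rate ≈ 5.48%; labor force participation rate ≈ 70.91%.

Employed = 4.18 + 158.98 = 163.16 million (anyone who worked, including part-time for economic reasons, counts as employed).
Unemployed = 9.46 million.
Labor force = 163.16 + 9.46 = 172.62 million.
Not in labor force = 1.63 + 26.31 + 42.89 = 70.83 million (those not working and not actively searching are outside the labor force — including those who want a job but have given up searching).
Civilian working-age population = 172.62 + 70.83 = 243.45 million.
Unemployment rate = 9.46 / 172.62 = 5.48%.
Labor force participation rate = 172.62 / 243.45 = 70.91%.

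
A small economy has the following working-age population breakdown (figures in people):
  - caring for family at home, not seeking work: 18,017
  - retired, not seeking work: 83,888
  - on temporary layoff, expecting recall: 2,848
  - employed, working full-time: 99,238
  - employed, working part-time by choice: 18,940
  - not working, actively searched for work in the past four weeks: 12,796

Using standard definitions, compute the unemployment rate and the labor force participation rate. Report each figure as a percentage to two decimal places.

Employed = 99,238 + 18,940 = 118,178.
Unemployed = 2,848 + 12,796 = 15,644 (jobless and actively searching, or on temporary layoff).
Labor force = 118,178 + 15,644 = 133,822.
Not in labor force = 18,017 + 83,888 = 101,905 (those not working and not actively searching are outside the labor force).
Civilian working-age population = 133,822 + 101,905 = 235,727.
Unemployment rate = 15,644 / 133,822 = 11.69%.
Labor force participation rate = 133,822 / 235,727 = 56.77%.

Unemployment rate ≈ 11.69%; labor force participation rate ≈ 56.77%.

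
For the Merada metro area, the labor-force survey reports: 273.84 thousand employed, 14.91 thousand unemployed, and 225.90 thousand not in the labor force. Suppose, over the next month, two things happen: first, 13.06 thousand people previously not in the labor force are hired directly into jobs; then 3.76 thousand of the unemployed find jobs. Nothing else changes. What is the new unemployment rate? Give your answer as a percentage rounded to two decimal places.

New unemployment rate ≈ 3.69%.

Initially, labor force = 273.84 + 14.91 = 288.75 thousand, so u = 14.91/288.75 = 5.16%.
After the first change, employed and labor force both rise by 13.06; unemployed unchanged → E = 286.90, U = 14.91, labor force = 301.81 thousand.
After the second change, unemployed falls and employed rises by 3.76; labor force unchanged → E = 290.66, U = 11.15, labor force = 301.81 thousand.
New unemployment rate = 11.15 / 301.81 = 3.69%.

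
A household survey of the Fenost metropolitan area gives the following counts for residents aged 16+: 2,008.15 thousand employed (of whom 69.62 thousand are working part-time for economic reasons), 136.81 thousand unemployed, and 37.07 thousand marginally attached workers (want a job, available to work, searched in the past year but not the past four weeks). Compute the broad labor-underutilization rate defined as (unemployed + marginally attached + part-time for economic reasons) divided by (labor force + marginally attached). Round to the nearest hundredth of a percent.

Broad underutilization rate ≈ 11.16%.

Labor force = 2,008.15 + 136.81 = 2,144.96 thousand.
Numerator = 136.81 + 37.07 + 69.62 = 243.50 thousand.
Denominator = 2,144.96 + 37.07 = 2,182.03 thousand.
Broad rate = 243.50 / 2,182.03 = 11.16%.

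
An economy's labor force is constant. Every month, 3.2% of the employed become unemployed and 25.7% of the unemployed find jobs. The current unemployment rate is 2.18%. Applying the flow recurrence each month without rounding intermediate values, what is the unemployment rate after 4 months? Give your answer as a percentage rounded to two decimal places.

With a fixed labor force, u_{t+1} = u_t + s·(1−u_t) − f·u_t = u_t·(1−s−f) + s.
Here 1−s−f = 0.711 and s = 0.032.
u_1 = 0.021800 × 0.711 + 0.032 = 0.047500.
u_2 = 0.047500 × 0.711 + 0.032 = 0.065772.
u_3 = 0.065772 × 0.711 + 0.032 = 0.078764.
u_4 = 0.078764 × 0.711 + 0.032 = 0.088001.

Unemployment rate after four months ≈ 8.80%.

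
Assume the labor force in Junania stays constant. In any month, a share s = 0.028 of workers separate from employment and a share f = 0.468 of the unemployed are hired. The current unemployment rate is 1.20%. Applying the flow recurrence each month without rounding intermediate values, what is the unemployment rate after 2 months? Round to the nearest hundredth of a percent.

Unemployment rate after two months ≈ 4.52%.

With a fixed labor force, u_{t+1} = u_t + s·(1−u_t) − f·u_t = u_t·(1−s−f) + s.
Here 1−s−f = 0.504 and s = 0.028.
u_1 = 0.012000 × 0.504 + 0.028 = 0.034048.
u_2 = 0.034048 × 0.504 + 0.028 = 0.045160.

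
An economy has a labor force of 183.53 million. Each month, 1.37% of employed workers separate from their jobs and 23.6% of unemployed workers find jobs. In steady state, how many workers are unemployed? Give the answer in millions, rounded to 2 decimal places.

Steady-state unemployment rate u* = s/(s+f) = 1.37/(1.37+23.6) = 0.054866.
Unemployed = u* × labor force = 0.054866 × 183.53 ≈ 10.07 million.

About 10.07 million are unemployed in steady state.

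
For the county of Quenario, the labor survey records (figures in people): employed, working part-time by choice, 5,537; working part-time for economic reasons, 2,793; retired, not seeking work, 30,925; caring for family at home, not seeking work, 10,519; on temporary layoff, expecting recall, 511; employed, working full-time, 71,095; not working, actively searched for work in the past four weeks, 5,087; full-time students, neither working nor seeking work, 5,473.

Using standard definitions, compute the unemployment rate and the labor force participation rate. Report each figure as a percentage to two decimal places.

Unemployment rate ≈ 6.58%; labor force participation rate ≈ 64.44%.

Employed = 5,537 + 2,793 + 71,095 = 79,425 (anyone who worked, including part-time for economic reasons, counts as employed).
Unemployed = 511 + 5,087 = 5,598 (jobless and actively searching, or on temporary layoff).
Labor force = 79,425 + 5,598 = 85,023.
Not in labor force = 30,925 + 10,519 + 5,473 = 46,917 (those not working and not actively searching are outside the labor force).
Civilian working-age population = 85,023 + 46,917 = 131,940.
Unemployment rate = 5,598 / 85,023 = 6.58%.
Labor force participation rate = 85,023 / 131,940 = 64.44%.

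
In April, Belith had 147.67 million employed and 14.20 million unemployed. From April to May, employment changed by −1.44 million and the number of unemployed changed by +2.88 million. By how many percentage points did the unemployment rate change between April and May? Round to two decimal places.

April: labor force = 147.67 + 14.20 = 161.87; u = 14.20/161.87 = 8.77%.
May: labor force = 146.23 + 17.08 = 163.31; u = 17.08/163.31 = 10.46%.
Change = 10.46% − 8.77% = +1.69 pp.

The unemployment rate changed by +1.69 percentage points.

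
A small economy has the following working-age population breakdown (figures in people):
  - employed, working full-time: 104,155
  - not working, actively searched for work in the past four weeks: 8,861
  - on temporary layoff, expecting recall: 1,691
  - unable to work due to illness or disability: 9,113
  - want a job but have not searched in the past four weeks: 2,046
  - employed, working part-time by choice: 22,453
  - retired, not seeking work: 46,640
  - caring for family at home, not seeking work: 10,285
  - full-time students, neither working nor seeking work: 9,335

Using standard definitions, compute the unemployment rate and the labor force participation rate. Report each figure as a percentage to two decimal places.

Employed = 104,155 + 22,453 = 126,608.
Unemployed = 8,861 + 1,691 = 10,552 (jobless and actively searching, or on temporary layoff).
Labor force = 126,608 + 10,552 = 137,160.
Not in labor force = 9,113 + 2,046 + 46,640 + 10,285 + 9,335 = 77,419 (those not working and not actively searching are outside the labor force — including those who want a job but have given up searching).
Civilian working-age population = 137,160 + 77,419 = 214,579.
Unemployment rate = 10,552 / 137,160 = 7.69%.
Labor force participation rate = 137,160 / 214,579 = 63.92%.

Unemployment rate ≈ 7.69%; labor force participation rate ≈ 63.92%.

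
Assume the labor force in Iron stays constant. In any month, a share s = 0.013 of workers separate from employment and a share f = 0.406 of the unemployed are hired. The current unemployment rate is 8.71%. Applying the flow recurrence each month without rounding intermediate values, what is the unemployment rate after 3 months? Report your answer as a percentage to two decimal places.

With a fixed labor force, u_{t+1} = u_t + s·(1−u_t) − f·u_t = u_t·(1−s−f) + s.
Here 1−s−f = 0.581 and s = 0.013.
u_1 = 0.087100 × 0.581 + 0.013 = 0.063605.
u_2 = 0.063605 × 0.581 + 0.013 = 0.049955.
u_3 = 0.049955 × 0.581 + 0.013 = 0.042024.

Unemployment rate after three months ≈ 4.20%.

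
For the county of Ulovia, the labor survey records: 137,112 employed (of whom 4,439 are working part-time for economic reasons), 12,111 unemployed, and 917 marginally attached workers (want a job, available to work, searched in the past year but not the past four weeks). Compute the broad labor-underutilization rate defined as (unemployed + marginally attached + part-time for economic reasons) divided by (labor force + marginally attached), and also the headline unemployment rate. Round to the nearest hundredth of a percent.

Labor force = 137,112 + 12,111 = 149,223.
Numerator = 12,111 + 917 + 4,439 = 17,467.
Denominator = 149,223 + 917 = 150,140.
Broad rate = 17,467 / 150,140 = 11.63%.
Headline unemployment rate = 12,111 / 149,223 = 8.12%.

Broad underutilization rate ≈ 11.63%; headline unemployment rate ≈ 8.12%.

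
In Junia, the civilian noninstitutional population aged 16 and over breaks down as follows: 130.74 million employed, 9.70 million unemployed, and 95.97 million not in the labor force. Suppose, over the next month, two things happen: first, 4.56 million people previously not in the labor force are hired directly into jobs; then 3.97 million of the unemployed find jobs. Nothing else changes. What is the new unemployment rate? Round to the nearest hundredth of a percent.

New unemployment rate ≈ 3.95%.

Initially, labor force = 130.74 + 9.70 = 140.44 million, so u = 9.70/140.44 = 6.91%.
After the first change, employed and labor force both rise by 4.56; unemployed unchanged → E = 135.30, U = 9.70, labor force = 145.00 million.
After the second change, unemployed falls and employed rises by 3.97; labor force unchanged → E = 139.27, U = 5.73, labor force = 145.00 million.
New unemployment rate = 5.73 / 145.00 = 3.95%.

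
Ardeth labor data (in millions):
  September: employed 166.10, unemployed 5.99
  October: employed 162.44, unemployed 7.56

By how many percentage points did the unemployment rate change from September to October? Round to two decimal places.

September: labor force = 166.10 + 5.99 = 172.09; u = 5.99/172.09 = 3.48%.
October: labor force = 162.44 + 7.56 = 170.00; u = 7.56/170.00 = 4.45%.
Change = 4.45% − 3.48% = +0.97 pp.

The unemployment rate changed by +0.97 percentage points.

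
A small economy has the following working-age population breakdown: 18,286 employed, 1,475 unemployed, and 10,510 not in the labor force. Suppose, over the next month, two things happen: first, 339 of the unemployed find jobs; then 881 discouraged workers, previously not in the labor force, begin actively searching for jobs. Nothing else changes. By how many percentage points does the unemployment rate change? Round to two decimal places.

Initially, labor force = 18,286 + 1,475 = 19,761, so u = 1,475/19,761 = 7.46%.
After the first change, unemployed falls and employed rises by 339; labor force unchanged → E = 18,625, U = 1,136, labor force = 19,761.
After the second change, unemployed and labor force both rise by 881 → E = 18,625, U = 2,017, labor force = 20,642.
New unemployment rate = 2,017 / 20,642 = 9.77%.
Change = 9.77% − 7.46% = +2.31 percentage points.

The unemployment rate changes by +2.31 percentage points.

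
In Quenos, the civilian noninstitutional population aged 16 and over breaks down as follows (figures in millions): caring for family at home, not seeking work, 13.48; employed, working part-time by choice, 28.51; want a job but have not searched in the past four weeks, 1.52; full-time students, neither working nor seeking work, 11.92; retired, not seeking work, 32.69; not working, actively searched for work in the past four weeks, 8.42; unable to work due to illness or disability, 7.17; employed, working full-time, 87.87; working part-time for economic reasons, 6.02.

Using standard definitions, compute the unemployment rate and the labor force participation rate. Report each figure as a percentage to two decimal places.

Employed = 28.51 + 87.87 + 6.02 = 122.40 million (anyone who worked, including part-time for economic reasons, counts as employed).
Unemployed = 8.42 million.
Labor force = 122.40 + 8.42 = 130.82 million.
Not in labor force = 13.48 + 1.52 + 11.92 + 32.69 + 7.17 = 66.78 million (those not working and not actively searching are outside the labor force — including those who want a job but have given up searching).
Civilian working-age population = 130.82 + 66.78 = 197.60 million.
Unemployment rate = 8.42 / 130.82 = 6.44%.
Labor force participation rate = 130.82 / 197.60 = 66.20%.

Unemployment rate ≈ 6.44%; labor force participation rate ≈ 66.20%.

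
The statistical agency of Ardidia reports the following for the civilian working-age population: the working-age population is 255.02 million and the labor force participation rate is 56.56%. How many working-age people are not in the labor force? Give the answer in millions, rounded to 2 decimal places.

About 110.78 million are not in the labor force.

Share not in the labor force = 1 − 0.5656 = 0.4344.
Not in labor force = 0.4344 × 255.02 ≈ 110.78 million.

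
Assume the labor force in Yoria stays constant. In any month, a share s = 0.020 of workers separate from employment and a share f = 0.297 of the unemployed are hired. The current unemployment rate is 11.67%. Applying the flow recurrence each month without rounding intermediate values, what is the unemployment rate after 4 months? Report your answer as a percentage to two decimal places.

With a fixed labor force, u_{t+1} = u_t + s·(1−u_t) − f·u_t = u_t·(1−s−f) + s.
Here 1−s−f = 0.683 and s = 0.020.
u_1 = 0.116700 × 0.683 + 0.020 = 0.099706.
u_2 = 0.099706 × 0.683 + 0.020 = 0.088099.
u_3 = 0.088099 × 0.683 + 0.020 = 0.080172.
u_4 = 0.080172 × 0.683 + 0.020 = 0.074757.

Unemployment rate after four months ≈ 7.48%.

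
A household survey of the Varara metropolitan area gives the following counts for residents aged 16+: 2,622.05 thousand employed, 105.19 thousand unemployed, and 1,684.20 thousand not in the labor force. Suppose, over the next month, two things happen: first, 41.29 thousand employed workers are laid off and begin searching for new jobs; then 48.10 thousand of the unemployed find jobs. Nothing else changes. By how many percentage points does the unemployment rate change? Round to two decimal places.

Initially, labor force = 2,622.05 + 105.19 = 2,727.24 thousand, so u = 105.19/2,727.24 = 3.86%.
After the first change, employed falls and unemployed rises by 41.29; labor force unchanged → E = 2,580.76, U = 146.48, labor force = 2,727.24 thousand.
After the second change, unemployed falls and employed rises by 48.10; labor force unchanged → E = 2,628.86, U = 98.38, labor force = 2,727.24 thousand.
New unemployment rate = 98.38 / 2,727.24 = 3.61%.
Change = 3.61% − 3.86% = −0.25 percentage points.

The unemployment rate changes by −0.25 percentage points.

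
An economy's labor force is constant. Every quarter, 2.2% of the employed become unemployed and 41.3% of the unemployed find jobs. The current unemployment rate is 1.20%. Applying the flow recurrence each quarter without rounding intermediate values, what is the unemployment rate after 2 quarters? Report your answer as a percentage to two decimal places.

Unemployment rate after two quarters ≈ 3.83%.

With a fixed labor force, u_{t+1} = u_t + s·(1−u_t) − f·u_t = u_t·(1−s−f) + s.
Here 1−s−f = 0.565 and s = 0.022.
u_1 = 0.012000 × 0.565 + 0.022 = 0.028780.
u_2 = 0.028780 × 0.565 + 0.022 = 0.038261.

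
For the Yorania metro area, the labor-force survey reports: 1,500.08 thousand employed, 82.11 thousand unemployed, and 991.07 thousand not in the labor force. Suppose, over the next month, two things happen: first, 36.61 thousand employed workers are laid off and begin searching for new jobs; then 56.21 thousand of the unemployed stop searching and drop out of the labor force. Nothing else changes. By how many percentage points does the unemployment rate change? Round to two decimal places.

Initially, labor force = 1,500.08 + 82.11 = 1,582.19 thousand, so u = 82.11/1,582.19 = 5.19%.
After the first change, employed falls and unemployed rises by 36.61; labor force unchanged → E = 1,463.47, U = 118.72, labor force = 1,582.19 thousand.
After the second change, unemployed and labor force both fall by 56.21 → E = 1,463.47, U = 62.51, labor force = 1,525.98 thousand.
New unemployment rate = 62.51 / 1,525.98 = 4.10%.
Change = 4.10% − 5.19% = −1.09 percentage points.

The unemployment rate changes by −1.09 percentage points.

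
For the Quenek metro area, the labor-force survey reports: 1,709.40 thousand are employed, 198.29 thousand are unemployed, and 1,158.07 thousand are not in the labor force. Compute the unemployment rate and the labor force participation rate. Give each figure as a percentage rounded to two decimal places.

Labor force = employed + unemployed = 1,709.40 + 198.29 = 1,907.69 thousand.
Working-age population = 1,907.69 + 1,158.07 = 3,065.76 thousand.
Unemployment rate = 198.29 / 1,907.69 = 10.39%.
Labor force participation rate = 1,907.69 / 3,065.76 = 62.23%.

Unemployment rate ≈ 10.39%; labor force participation rate ≈ 62.23%.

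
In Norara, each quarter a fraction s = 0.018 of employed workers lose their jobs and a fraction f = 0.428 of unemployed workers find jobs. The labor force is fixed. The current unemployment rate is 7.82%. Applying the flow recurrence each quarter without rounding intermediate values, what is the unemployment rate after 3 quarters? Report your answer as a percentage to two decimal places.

With a fixed labor force, u_{t+1} = u_t + s·(1−u_t) − f·u_t = u_t·(1−s−f) + s.
Here 1−s−f = 0.554 and s = 0.018.
u_1 = 0.078200 × 0.554 + 0.018 = 0.061323.
u_2 = 0.061323 × 0.554 + 0.018 = 0.051973.
u_3 = 0.051973 × 0.554 + 0.018 = 0.046793.

Unemployment rate after three quarters ≈ 4.68%.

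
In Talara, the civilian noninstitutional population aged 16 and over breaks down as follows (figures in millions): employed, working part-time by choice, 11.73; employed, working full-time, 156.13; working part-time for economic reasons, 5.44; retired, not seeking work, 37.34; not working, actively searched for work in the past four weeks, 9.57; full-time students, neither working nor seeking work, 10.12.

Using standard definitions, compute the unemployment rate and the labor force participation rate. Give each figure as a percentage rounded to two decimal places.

Employed = 11.73 + 156.13 + 5.44 = 173.30 million (anyone who worked, including part-time for economic reasons, counts as employed).
Unemployed = 9.57 million.
Labor force = 173.30 + 9.57 = 182.87 million.
Not in labor force = 37.34 + 10.12 = 47.46 million (those not working and not actively searching are outside the labor force).
Civilian working-age population = 182.87 + 47.46 = 230.33 million.
Unemployment rate = 9.57 / 182.87 = 5.23%.
Labor force participation rate = 182.87 / 230.33 = 79.39%.

Unemployment rate ≈ 5.23%; labor force participation rate ≈ 79.39%.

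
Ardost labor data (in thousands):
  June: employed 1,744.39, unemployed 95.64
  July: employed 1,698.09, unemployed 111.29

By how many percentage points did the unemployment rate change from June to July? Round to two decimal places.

June: labor force = 1,744.39 + 95.64 = 1,840.03; u = 95.64/1,840.03 = 5.20%.
July: labor force = 1,698.09 + 111.29 = 1,809.38; u = 111.29/1,809.38 = 6.15%.
Change = 6.15% − 5.20% = +0.95 pp.

The unemployment rate changed by +0.95 percentage points.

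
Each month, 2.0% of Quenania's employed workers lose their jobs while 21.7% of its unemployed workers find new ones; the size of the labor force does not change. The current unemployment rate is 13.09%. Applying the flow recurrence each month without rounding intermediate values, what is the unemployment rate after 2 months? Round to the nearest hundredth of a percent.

With a fixed labor force, u_{t+1} = u_t + s·(1−u_t) − f·u_t = u_t·(1−s−f) + s.
Here 1−s−f = 0.763 and s = 0.020.
u_1 = 0.130900 × 0.763 + 0.020 = 0.119877.
u_2 = 0.119877 × 0.763 + 0.020 = 0.111466.

Unemployment rate after two months ≈ 11.15%.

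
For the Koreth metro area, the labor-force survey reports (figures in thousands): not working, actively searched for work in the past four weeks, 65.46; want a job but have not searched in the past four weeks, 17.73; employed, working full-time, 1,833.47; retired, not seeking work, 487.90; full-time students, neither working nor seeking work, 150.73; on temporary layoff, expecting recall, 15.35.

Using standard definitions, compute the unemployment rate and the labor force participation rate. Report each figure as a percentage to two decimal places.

Employed = 1,833.47 thousand.
Unemployed = 65.46 + 15.35 = 80.81 thousand (jobless and actively searching, or on temporary layoff).
Labor force = 1,833.47 + 80.81 = 1,914.28 thousand.
Not in labor force = 17.73 + 487.90 + 150.73 = 656.36 thousand (those not working and not actively searching are outside the labor force — including those who want a job but have given up searching).
Civilian working-age population = 1,914.28 + 656.36 = 2,570.64 thousand.
Unemployment rate = 80.81 / 1,914.28 = 4.22%.
Labor force participation rate = 1,914.28 / 2,570.64 = 74.47%.

Unemployment rate ≈ 4.22%; labor force participation rate ≈ 74.47%.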